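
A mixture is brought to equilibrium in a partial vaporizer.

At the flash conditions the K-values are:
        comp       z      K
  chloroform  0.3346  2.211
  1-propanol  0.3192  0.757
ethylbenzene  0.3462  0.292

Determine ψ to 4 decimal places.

Let ψ = V/F and solve Σ zᵢ(Kᵢ−1)/(1+ψ(Kᵢ−1)) = 0.
g(0) = ΣzᵢKᵢ − 1 = 0.0825 and g(1) = 1 − Σzᵢ/Kᵢ = -0.7586, so a root lies in (0, 1).
Iterate (Newton) starting at ψ = 0.5:
  ψ = 0.5000: g = -0.21534, g' = -0.6306 → ψ = 0.1585
  ψ = 0.1585: g = -0.01684, g' = -0.5859 → ψ = 0.1298
  ψ = 0.1298: g = 0.00015, g' = -0.5970 → ψ = 0.1301
Converged at ψ = 0.1301.

ψ = 0.1301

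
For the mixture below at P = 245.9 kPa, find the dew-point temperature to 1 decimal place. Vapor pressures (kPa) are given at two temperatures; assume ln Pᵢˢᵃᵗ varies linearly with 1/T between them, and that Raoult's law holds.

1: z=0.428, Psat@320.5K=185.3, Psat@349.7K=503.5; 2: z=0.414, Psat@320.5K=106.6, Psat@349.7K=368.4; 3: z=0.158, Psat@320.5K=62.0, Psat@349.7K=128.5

Dew-point temperature: Σzᵢ·P/Pᵢˢᵃᵗ(T) = 1. Interpolate ln Pᵢˢᵃᵗ = aᵢ + bᵢ/T.
  T = 320.5 K: ΣzᵢP/Pᵢˢᵃᵗ = 2.1496
  T = 349.7 K: ΣzᵢP/Pᵢˢᵃᵗ = 0.7877
  T = 335.1 K: ΣzᵢP/Pᵢˢᵃᵗ = 1.2656
  T = 342.4 K: ΣzᵢP/Pᵢˢᵃᵗ = 0.9921
  T = 338.8 K: ΣzᵢP/Pᵢˢᵃᵗ = 1.1168
  T = 340.6 K: ΣzᵢP/Pᵢˢᵃᵗ = 1.0522
Interpolating between 340.6 K and 342.4 K gives T ≈ 342.2 K.

T = 342.2 K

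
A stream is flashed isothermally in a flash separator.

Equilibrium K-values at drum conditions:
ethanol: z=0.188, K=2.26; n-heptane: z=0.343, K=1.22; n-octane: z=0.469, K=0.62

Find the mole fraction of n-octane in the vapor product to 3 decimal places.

y_n-octane = 0.354

Iterate (Newton) starting at ψ = 0.5:
  ψ = 0.500: g = -0.0067, g' = -0.229 → ψ = 0.471
Converged at ψ = 0.471.
Compositions from xᵢ = zᵢ/(1+ψ(Kᵢ−1)), yᵢ = Kᵢxᵢ:
  ethanol: x = 0.118, y = 0.267
  n-heptane: x = 0.311, y = 0.379
  n-octane: x = 0.571, y = 0.354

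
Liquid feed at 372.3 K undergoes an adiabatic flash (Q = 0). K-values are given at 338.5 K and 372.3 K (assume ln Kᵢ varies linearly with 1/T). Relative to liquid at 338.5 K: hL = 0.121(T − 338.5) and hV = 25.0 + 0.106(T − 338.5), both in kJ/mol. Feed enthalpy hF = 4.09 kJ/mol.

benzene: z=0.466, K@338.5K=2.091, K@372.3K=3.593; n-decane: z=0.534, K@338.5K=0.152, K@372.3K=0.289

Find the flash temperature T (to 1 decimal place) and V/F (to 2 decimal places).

Adiabatic flash: solve Rachford–Rice at each trial T, then check hF = ψ·hV(T) + (1−ψ)·hL(T).
  T = 338.5 K: K = (2.091, 0.152), RR gives ψ = 0.060, H_out = 1.502 kJ/mol
  T = 372.3 K: K = (3.593, 0.289), RR gives ψ = 0.449, H_out = 15.099 kJ/mol
  T = 355.4 K: K = (2.776, 0.213), RR gives ψ = 0.291, H_out = 9.256 kJ/mol
  T = 346.9 K: K = (2.416, 0.180), RR gives ψ = 0.191, H_out = 5.777 kJ/mol
  T = 342.7 K: K = (2.250, 0.166), RR gives ψ = 0.131, H_out = 3.781 kJ/mol
  T = 344.8 K: K = (2.332, 0.173), RR gives ψ = 0.162, H_out = 4.809 kJ/mol
Linear interpolation between T = 342.7 (H_out = 3.781) and T = 344.8 (H_out = 4.809) on hF = 4.09 gives T ≈ 343.3 K, at which ψ = 0.14.

T = 343.3 K, V/F = 0.14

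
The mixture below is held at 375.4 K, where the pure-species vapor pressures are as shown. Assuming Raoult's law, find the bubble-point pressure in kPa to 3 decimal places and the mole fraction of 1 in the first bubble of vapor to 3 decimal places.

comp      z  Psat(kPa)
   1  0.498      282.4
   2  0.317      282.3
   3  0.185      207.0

Pbub = 268.419 kPa, y_1 = 0.524

At the bubble point ψ → 0, so ΣzᵢKᵢ = 1 with Kᵢ = Pᵢˢᵃᵗ/P ⇒ P = ΣzᵢPᵢˢᵃᵗ.
P = 0.498·282.4 + 0.317·282.3 + 0.185·207.0 = 268.419 kPa
yᵢ = zᵢPᵢˢᵃᵗ/P ⇒ y_1 = 0.498·282.4/268.419 = 0.524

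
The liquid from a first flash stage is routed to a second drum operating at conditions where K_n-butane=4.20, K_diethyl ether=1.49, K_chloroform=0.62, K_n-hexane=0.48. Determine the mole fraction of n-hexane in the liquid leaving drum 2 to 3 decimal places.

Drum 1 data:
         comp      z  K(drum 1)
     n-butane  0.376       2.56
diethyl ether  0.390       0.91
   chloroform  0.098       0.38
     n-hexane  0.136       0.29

Drum 1:
Iterate (Newton) starting at ψ₁ = 0.31:
  ψ₁ = 0.310: g = 0.1602, g' = -0.590 → ψ₁ = 0.582
  ψ₁ = 0.582: g = 0.0109, g' = -0.546 → ψ₁ = 0.602
Converged at ψ₁ = 0.602.
Drum-1 compositions:
  n-butane: x = 0.194, y = 0.497
  diethyl ether: x = 0.412, y = 0.375
  chloroform: x = 0.156, y = 0.059
  n-hexane: x = 0.237, y = 0.069
Drum-2 feed = drum-1 liquid: z₂ = (0.1940, 0.4123, 0.1563, 0.2374).
Drum 2:
Rachford–Rice: g(ψ₂) = Σ zᵢ(Kᵢ−1)/(1+ψ₂(Kᵢ−1)) = 0.
g(0) = ΣzᵢKᵢ − 1 = 0.640 and g(1) = 1 − Σzᵢ/Kᵢ = -0.070, so a root lies in (0, 1).
Iterate (Newton) starting at ψ₂ = 0.5:
  ψ₂ = 0.500: g = 0.1608, g' = -0.509 → ψ₂ = 0.816
  ψ₂ = 0.816: g = 0.0158, g' = -0.444 → ψ₂ = 0.851
Converged at ψ₂ = 0.851.
  n-butane: x = 0.052, y = 0.219
  diethyl ether: x = 0.291, y = 0.434
  chloroform: x = 0.231, y = 0.143
  n-hexane: x = 0.426, y = 0.204

x_n-hexane (drum 2) = 0.426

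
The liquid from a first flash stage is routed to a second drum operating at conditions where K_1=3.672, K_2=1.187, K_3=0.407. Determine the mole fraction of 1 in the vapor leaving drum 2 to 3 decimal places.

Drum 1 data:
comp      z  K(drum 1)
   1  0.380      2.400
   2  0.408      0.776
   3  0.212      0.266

y_1 (drum 2) = 0.314

Drum 1:
Material balance + equilibrium reduce to Σ zᵢ(Kᵢ−1)/(1+ψ₁(Kᵢ−1)) = 0.
g(0) = ΣzᵢKᵢ − 1 = 0.285 and g(1) = 1 − Σzᵢ/Kᵢ = -0.481, so a root lies in (0, 1).
Newton–Raphson from ψ₁ = 0.5:
  ψ₁ = 0.500: g = -0.0358, g' = -0.569 → ψ₁ = 0.437
  ψ₁ = 0.437: g = -0.0004, g' = -0.559 → ψ₁ = 0.436
Converged at ψ₁ = 0.436.
Drum-1 compositions:
  1: x = 0.236, y = 0.566
  2: x = 0.452, y = 0.351
  3: x = 0.312, y = 0.083
Drum-2 feed = drum-1 liquid: z₂ = (0.2359, 0.4522, 0.3119).
Drum 2:
Rachford–Rice: g(ψ₂) = Σ zᵢ(Kᵢ−1)/(1+ψ₂(Kᵢ−1)) = 0.
g(0) = ΣzᵢKᵢ − 1 = 0.530 and g(1) = 1 − Σzᵢ/Kᵢ = -0.212, so a root lies in (0, 1).
Newton–Raphson from ψ₂ = 0.59:
  ψ₂ = 0.590: g = 0.0363, g' = -0.526 → ψ₂ = 0.659
Converged at ψ₂ = 0.659.
  1: x = 0.085, y = 0.314
  2: x = 0.403, y = 0.478
  3: x = 0.512, y = 0.208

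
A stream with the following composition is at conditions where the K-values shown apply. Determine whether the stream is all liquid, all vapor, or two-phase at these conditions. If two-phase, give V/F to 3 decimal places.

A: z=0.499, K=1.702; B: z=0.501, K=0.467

two-phase, V/F = 0.223

ΣzᵢKᵢ = 1.083; Σzᵢ/Kᵢ = 1.366.
Both exceed 1, so a two-phase solution exists.
Binary case is linear: z₁(K₁−1)(1+ψ(K₂−1)) + z₂(K₂−1)(1+ψ(K₁−1)) = 0
⇒ ψ = [z₁(K₁−1)+z₂(K₂−1)] / [−(K₁−1)(K₂−1)] = 0.0833/0.3742 = 0.223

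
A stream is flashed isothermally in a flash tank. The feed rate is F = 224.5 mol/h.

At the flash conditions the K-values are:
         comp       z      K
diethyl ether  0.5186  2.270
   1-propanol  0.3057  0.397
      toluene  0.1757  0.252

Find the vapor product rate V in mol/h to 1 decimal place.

V = 91.7 mol/h

Material balance + equilibrium reduce to Σ zᵢ(Kᵢ−1)/(1+V/F(Kᵢ−1)) = 0.
Feasibility: ΣzᵢKᵢ = 1.3429, Σzᵢ/Kᵢ = 1.6957 — both > 1, two phases present.
Iterate (Newton) starting at V/F = 0.5:
  V/F = 0.5000: g = -0.07102, g' = -0.7916 → V/F = 0.4103
  V/F = 0.4103: g = -0.00155, g' = -0.7624 → V/F = 0.4083
Converged at V/F = 0.4083.
Then V = V/F·F = 0.4083·224.5 = 91.7 mol/h and L = F − V = 132.8 mol/h.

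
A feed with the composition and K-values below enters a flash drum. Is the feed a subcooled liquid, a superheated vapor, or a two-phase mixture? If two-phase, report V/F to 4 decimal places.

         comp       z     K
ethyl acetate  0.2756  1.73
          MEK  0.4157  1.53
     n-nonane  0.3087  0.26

ΣzᵢKᵢ = 1.1931; Σzᵢ/Kᵢ = 1.6183.
Both exceed 1, so a two-phase solution exists.
Material balance + equilibrium reduce to Σ zᵢ(Kᵢ−1)/(1+ψ(Kᵢ−1)) = 0.
Newton iteration, ψ⁰ = 0.5:
  ψ = 0.5000: g = -0.04104, g' = -0.5777 → ψ = 0.4290
  ψ = 0.4290: g = -0.00195, g' = -0.5255 → ψ = 0.4252
Converged at ψ = 0.4252.

two-phase, V/F = 0.4252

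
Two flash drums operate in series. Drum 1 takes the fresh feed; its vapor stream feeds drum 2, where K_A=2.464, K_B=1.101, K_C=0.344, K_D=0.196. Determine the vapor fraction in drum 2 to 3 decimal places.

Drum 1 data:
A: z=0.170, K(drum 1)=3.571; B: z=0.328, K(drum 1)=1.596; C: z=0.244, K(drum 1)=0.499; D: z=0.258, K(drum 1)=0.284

Drum 1:
Rachford–Rice: g(ψ₁) = Σ zᵢ(Kᵢ−1)/(1+ψ₁(Kᵢ−1)) = 0.
Feasibility: ΣzᵢKᵢ = 1.326, Σzᵢ/Kᵢ = 1.651 — both > 1, two phases present.
Newton iteration, ψ₁⁰ = 0.5:
  ψ₁ = 0.500: g = -0.1090, g' = -0.714 → ψ₁ = 0.347
  ψ₁ = 0.347: g = -0.0011, g' = -0.718 → ψ₁ = 0.346
Converged at ψ₁ = 0.346.
Drum-1 compositions:
  A: x = 0.090, y = 0.321
  B: x = 0.272, y = 0.434
  C: x = 0.295, y = 0.147
  D: x = 0.343, y = 0.097
Drum-2 feed = drum-1 vapor: z₂ = (0.3213, 0.4340, 0.1473, 0.0974).
Drum 2:
Rachford–Rice: g(ψ₂) = Σ zᵢ(Kᵢ−1)/(1+ψ₂(Kᵢ−1)) = 0.
g(0) = ΣzᵢKᵢ − 1 = 0.339 and g(1) = 1 − Σzᵢ/Kᵢ = -0.450, so a root lies in (0, 1).
Newton–Raphson from ψ₂ = 0.55:
  ψ₂ = 0.550: g = 0.0106, g' = -0.573 → ψ₂ = 0.568
Converged at ψ₂ = 0.568.
  A: x = 0.175, y = 0.432
  B: x = 0.410, y = 0.452
  C: x = 0.235, y = 0.081
  D: x = 0.179, y = 0.035

V/F (drum 2) = 0.568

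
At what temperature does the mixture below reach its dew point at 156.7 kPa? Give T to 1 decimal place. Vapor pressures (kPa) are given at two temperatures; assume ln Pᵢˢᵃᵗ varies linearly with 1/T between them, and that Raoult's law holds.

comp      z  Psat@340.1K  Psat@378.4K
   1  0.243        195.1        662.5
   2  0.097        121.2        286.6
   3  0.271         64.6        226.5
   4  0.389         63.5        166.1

T = 362.7 K

Dew-point temperature: Σzᵢ·P/Pᵢˢᵃᵗ(T) = 1. Interpolate ln Pᵢˢᵃᵗ = aᵢ + bᵢ/T.
  T = 340.1 K: ΣzᵢP/Pᵢˢᵃᵗ = 1.9379
  T = 378.4 K: ΣzᵢP/Pᵢˢᵃᵗ = 0.6650
  T = 359.2 K: ΣzᵢP/Pᵢˢᵃᵗ = 1.1018
  T = 368.8 K: ΣzᵢP/Pᵢˢᵃᵗ = 0.8498
  T = 364.0 K: ΣzᵢP/Pᵢˢᵃᵗ = 0.9658
  T = 361.6 K: ΣzᵢP/Pᵢˢᵃᵗ = 1.0311
Interpolating between 361.6 K and 364.0 K gives T ≈ 362.7 K.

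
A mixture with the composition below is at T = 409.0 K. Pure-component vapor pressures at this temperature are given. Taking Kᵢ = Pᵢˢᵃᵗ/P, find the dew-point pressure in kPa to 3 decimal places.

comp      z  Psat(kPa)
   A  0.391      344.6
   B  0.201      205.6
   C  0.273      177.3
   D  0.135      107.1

At the dew point ψ → 1, so Σzᵢ/Kᵢ = 1 with Kᵢ = Pᵢˢᵃᵗ/P ⇒ 1/P = Σzᵢ/Pᵢˢᵃᵗ.
1/P = 0.391/344.6 + 0.201/205.6 + 0.273/177.3 + 0.135/107.1 = 0.004913 ⇒ P = 203.561 kPa

Pdew = 203.561 kPa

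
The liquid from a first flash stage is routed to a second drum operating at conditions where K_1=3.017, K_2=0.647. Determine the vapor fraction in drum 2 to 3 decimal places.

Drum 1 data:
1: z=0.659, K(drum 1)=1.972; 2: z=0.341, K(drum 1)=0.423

V/F (drum 2) = 0.744

Drum 1:
Newton iteration, ψ₁⁰ = 0.32:
  ψ₁ = 0.320: g = 0.2473, g' = -0.533 → ψ₁ = 0.784
  ψ₁ = 0.784: g = 0.0043, g' = -0.579 → ψ₁ = 0.791
Converged at ψ₁ = 0.791.
Drum-1 compositions:
  1: x = 0.372, y = 0.735
  2: x = 0.628, y = 0.265
Drum-2 feed = drum-1 liquid: z₂ = (0.3725, 0.6275).
Drum 2:
Iterate (Newton) starting at ψ₂ = 0.38:
  ψ₂ = 0.380: g = 0.1695, g' = -0.590 → ψ₂ = 0.667
  ψ₂ = 0.667: g = 0.0305, g' = -0.409 → ψ₂ = 0.742
  ψ₂ = 0.742: g = 0.0009, g' = -0.387 → ψ₂ = 0.744
Converged at ψ₂ = 0.744.
  1: x = 0.149, y = 0.449
  2: x = 0.851, y = 0.551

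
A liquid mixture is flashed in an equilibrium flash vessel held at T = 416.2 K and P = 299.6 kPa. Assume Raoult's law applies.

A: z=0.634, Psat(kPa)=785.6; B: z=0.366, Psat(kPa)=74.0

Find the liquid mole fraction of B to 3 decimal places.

x_B = 0.683

Raoult's law: Kᵢ = Pᵢˢᵃᵗ/P = Pᵢˢᵃᵗ/299.6.
  K_A = 785.6/299.6 = 2.62216, K_B = 74.0/299.6 = 0.24700
Rachford–Rice: g(V/F) = Σ zᵢ(Kᵢ−1)/(1+V/F(Kᵢ−1)) = 0.
g(0) = ΣzᵢKᵢ − 1 = 0.753 and g(1) = 1 − Σzᵢ/Kᵢ = -0.724, so a root lies in (0, 1).
Iterate (Newton) starting at V/F = 0.57:
  V/F = 0.570: g = 0.0515, g' = -1.087 → V/F = 0.617
  V/F = 0.617: g = -0.0012, g' = -1.141 → V/F = 0.616
Converged at V/F = 0.616.
Compositions from xᵢ = zᵢ/(1+V/F(Kᵢ−1)), yᵢ = Kᵢxᵢ:
  A: x = 0.317, y = 0.831
  B: x = 0.683, y = 0.169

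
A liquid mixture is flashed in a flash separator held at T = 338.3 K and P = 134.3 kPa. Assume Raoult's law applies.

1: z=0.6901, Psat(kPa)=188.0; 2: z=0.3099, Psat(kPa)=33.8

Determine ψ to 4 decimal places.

ψ = 0.1472

Raoult's law: Kᵢ = Pᵢˢᵃᵗ/P = Pᵢˢᵃᵗ/134.3.
  K_1 = 188.0/134.3 = 1.399851, K_2 = 33.8/134.3 = 0.251675
Newton–Raphson from ψ = 0.47:
  ψ = 0.4700: g = -0.12544, g' = -0.4911 → ψ = 0.2146
  ψ = 0.2146: g = -0.02214, g' = -0.3399 → ψ = 0.1495
  ψ = 0.1495: g = -0.00073, g' = -0.3182 → ψ = 0.1472
Converged at ψ = 0.1472.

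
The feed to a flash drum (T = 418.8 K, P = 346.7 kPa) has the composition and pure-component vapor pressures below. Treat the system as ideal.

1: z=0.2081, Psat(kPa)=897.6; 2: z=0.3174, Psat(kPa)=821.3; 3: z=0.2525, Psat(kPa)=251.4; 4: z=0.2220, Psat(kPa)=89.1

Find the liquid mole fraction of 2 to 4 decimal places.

Raoult's law: Kᵢ = Pᵢˢᵃᵗ/P = Pᵢˢᵃᵗ/346.7.
  K_1 = 897.6/346.7 = 2.588982, K_2 = 821.3/346.7 = 2.368907, K_3 = 251.4/346.7 = 0.725123, K_4 = 89.1/346.7 = 0.256995
Material balance + equilibrium reduce to Σ zᵢ(Kᵢ−1)/(1+ψ(Kᵢ−1)) = 0.
Feasibility: ΣzᵢKᵢ = 1.5308, Σzᵢ/Kᵢ = 1.4264 — both > 1, two phases present.
Newton iteration, ψ⁰ = 0.63:
  ψ = 0.6300: g = 0.00449, g' = -0.7638 → ψ = 0.6359
Converged at ψ = 0.6359.
Compositions from xᵢ = zᵢ/(1+ψ(Kᵢ−1)), yᵢ = Kᵢxᵢ:
  1: x = 0.1035, y = 0.2680
  2: x = 0.1697, y = 0.4020
  3: x = 0.3060, y = 0.2219
  4: x = 0.4208, y = 0.1081

x_2 = 0.1697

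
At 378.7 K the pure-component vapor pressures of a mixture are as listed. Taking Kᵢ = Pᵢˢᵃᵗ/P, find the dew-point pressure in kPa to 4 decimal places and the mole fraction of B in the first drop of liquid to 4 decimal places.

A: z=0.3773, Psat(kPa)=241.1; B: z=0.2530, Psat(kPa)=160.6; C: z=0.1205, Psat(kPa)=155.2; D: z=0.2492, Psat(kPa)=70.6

At the dew point ψ → 1, so Σzᵢ/Kᵢ = 1 with Kᵢ = Pᵢˢᵃᵗ/P ⇒ 1/P = Σzᵢ/Pᵢˢᵃᵗ.
1/P = 0.3773/241.1 + 0.2530/160.6 + 0.1205/155.2 + 0.2492/70.6 = 0.0074464 ⇒ P = 134.2928 kPa
xᵢ = zᵢP/Pᵢˢᵃᵗ ⇒ x_B = 0.2530·134.2928/160.6 = 0.2116

Pdew = 134.2928 kPa, x_B = 0.2116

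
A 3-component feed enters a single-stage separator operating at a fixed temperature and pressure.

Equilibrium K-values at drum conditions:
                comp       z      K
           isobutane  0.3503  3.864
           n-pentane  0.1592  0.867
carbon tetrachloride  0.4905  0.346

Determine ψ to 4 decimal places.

Material balance + equilibrium reduce to Σ zᵢ(Kᵢ−1)/(1+ψ(Kᵢ−1)) = 0.
Check two-phase: ΣzᵢKᵢ = 1.6613 > 1 and Σzᵢ/Kᵢ = 1.6919 > 1, so g(0) = 0.6613 > 0 and g(1) = -0.6919 < 0.
Iterate (Newton) starting at ψ = 0.5:
  ψ = 0.5000: g = -0.08681, g' = -0.9522 → ψ = 0.4088
  ψ = 0.4088: g = 0.00189, g' = -1.0037 → ψ = 0.4107
Converged at ψ = 0.4107.

ψ = 0.4107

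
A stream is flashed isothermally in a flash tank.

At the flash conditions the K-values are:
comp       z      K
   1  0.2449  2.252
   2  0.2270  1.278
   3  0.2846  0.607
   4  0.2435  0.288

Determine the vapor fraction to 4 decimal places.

ψ = 0.1617

Let ψ = V/F and solve Σ zᵢ(Kᵢ−1)/(1+ψ(Kᵢ−1)) = 0.
g(0) = ΣzᵢKᵢ − 1 = 0.0845 and g(1) = 1 − Σzᵢ/Kᵢ = -0.6007, so a root lies in (0, 1).
Newton–Raphson from ψ = 0.55:
  ψ = 0.5500: g = -0.19134, g' = -0.5529 → ψ = 0.2039
  ψ = 0.2039: g = -0.02043, g' = -0.4802 → ψ = 0.1614
  ψ = 0.1614: g = 0.00018, g' = -0.4894 → ψ = 0.1617
Converged at ψ = 0.1617.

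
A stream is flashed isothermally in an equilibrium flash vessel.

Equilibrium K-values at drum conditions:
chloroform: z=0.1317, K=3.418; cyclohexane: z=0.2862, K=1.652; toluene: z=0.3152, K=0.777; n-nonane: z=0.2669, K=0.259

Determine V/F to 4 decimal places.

V/F = 0.3183

Iterate (Newton) starting at V/F = 0.63:
  V/F = 0.6300: g = -0.19424, g' = -0.7188 → V/F = 0.3598
  V/F = 0.3598: g = -0.02463, g' = -0.5910 → V/F = 0.3181
  V/F = 0.3181: g = 0.00013, g' = -0.5985 → V/F = 0.3183
Converged at V/F = 0.3183.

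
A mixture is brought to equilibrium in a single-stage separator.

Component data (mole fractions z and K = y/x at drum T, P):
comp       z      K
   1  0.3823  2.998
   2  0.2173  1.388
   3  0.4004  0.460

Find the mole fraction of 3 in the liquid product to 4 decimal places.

x_3 = 0.6809

Let ψ = V/F and solve Σ zᵢ(Kᵢ−1)/(1+ψ(Kᵢ−1)) = 0.
Feasibility: ΣzᵢKᵢ = 1.6319, Σzᵢ/Kᵢ = 1.1545 — both > 1, two phases present.
Newton–Raphson from ψ = 0.5:
  ψ = 0.5000: g = 0.15654, g' = -0.6240 → ψ = 0.7509
  ψ = 0.7509: g = 0.00712, g' = -0.5941 → ψ = 0.7629
  ψ = 0.7629: g = -0.00001, g' = -0.5966 → ψ = 0.7628
Converged at ψ = 0.7628.
Compositions from xᵢ = zᵢ/(1+ψ(Kᵢ−1)), yᵢ = Kᵢxᵢ:
  1: x = 0.1515, y = 0.4541
  2: x = 0.1677, y = 0.2327
  3: x = 0.6809, y = 0.3132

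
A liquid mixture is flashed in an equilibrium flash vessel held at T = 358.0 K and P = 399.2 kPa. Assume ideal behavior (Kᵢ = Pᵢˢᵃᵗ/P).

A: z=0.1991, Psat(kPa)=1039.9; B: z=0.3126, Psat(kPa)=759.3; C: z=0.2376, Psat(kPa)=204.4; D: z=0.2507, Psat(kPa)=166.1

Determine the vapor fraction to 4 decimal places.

ψ = 0.5210

Raoult's law: Kᵢ = Pᵢˢᵃᵗ/P = Pᵢˢᵃᵗ/399.2.
  K_A = 1039.9/399.2 = 2.604960, K_B = 759.3/399.2 = 1.902054, K_C = 204.4/399.2 = 0.512024, K_D = 166.1/399.2 = 0.416082
Material balance + equilibrium reduce to Σ zᵢ(Kᵢ−1)/(1+ψ(Kᵢ−1)) = 0.
g(0) = ΣzᵢKᵢ − 1 = 0.3392 and g(1) = 1 − Σzᵢ/Kᵢ = -0.3073, so a root lies in (0, 1).
Newton iteration, ψ⁰ = 0.37:
  ψ = 0.3700: g = 0.08369, g' = -0.5682 → ψ = 0.5173
  ψ = 0.5173: g = 0.00203, g' = -0.5481 → ψ = 0.5210
Converged at ψ = 0.5210.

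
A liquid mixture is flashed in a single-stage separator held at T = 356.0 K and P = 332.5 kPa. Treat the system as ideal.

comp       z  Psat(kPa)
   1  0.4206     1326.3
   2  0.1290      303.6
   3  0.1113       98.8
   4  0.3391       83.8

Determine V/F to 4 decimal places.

Raoult's law: Kᵢ = Pᵢˢᵃᵗ/P = Pᵢˢᵃᵗ/332.5.
  K_1 = 1326.3/332.5 = 3.988872, K_2 = 303.6/332.5 = 0.913083, K_3 = 98.8/332.5 = 0.297143, K_4 = 83.8/332.5 = 0.252030
Newton–Raphson from V/F = 0.5:
  V/F = 0.5000: g = -0.03353, g' = -1.2197 → V/F = 0.4725
Converged at V/F = 0.4725.

V/F = 0.4725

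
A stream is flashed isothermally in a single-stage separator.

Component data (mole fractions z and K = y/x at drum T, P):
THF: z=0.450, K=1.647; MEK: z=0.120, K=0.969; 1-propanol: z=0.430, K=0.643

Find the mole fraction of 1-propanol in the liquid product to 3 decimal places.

x_1-propanol = 0.562

Let ψ = V/F and solve Σ zᵢ(Kᵢ−1)/(1+ψ(Kᵢ−1)) = 0.
Check two-phase: ΣzᵢKᵢ = 1.134 > 1 and Σzᵢ/Kᵢ = 1.066 > 1, so g(0) = 0.134 > 0 and g(1) = -0.066 < 0.
Newton–Raphson from ψ = 0.5:
  ψ = 0.500: g = 0.0293, g' = -0.189 → ψ = 0.655
  ψ = 0.655: g = 0.0003, g' = -0.186 → ψ = 0.657
Converged at ψ = 0.657.
Compositions from xᵢ = zᵢ/(1+ψ(Kᵢ−1)), yᵢ = Kᵢxᵢ:
  THF: x = 0.316, y = 0.520
  MEK: x = 0.122, y = 0.119
  1-propanol: x = 0.562, y = 0.361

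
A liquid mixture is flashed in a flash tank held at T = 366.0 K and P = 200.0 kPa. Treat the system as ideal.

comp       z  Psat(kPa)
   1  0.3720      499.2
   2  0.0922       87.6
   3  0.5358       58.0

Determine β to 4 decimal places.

Raoult's law: Kᵢ = Pᵢˢᵃᵗ/P = Pᵢˢᵃᵗ/200.0.
  K_1 = 499.2/200.0 = 2.496000, K_2 = 87.6/200.0 = 0.438000, K_3 = 58.0/200.0 = 0.290000
Rachford–Rice: g(β) = Σ zᵢ(Kᵢ−1)/(1+β(Kᵢ−1)) = 0.
Check two-phase: ΣzᵢKᵢ = 1.1243 > 1 and Σzᵢ/Kᵢ = 2.2071 > 1, so g(0) = 0.1243 > 0 and g(1) = -1.2071 < 0.
Newton–Raphson from β = 0.66:
  β = 0.6600: g = -0.51822, g' = -1.2409 → β = 0.2424
  β = 0.2424: g = -0.11105, g' = -0.8815 → β = 0.1164
  β = 0.1164: g = 0.00386, g' = -0.9582 → β = 0.1204
Converged at β = 0.1204.

β = 0.1204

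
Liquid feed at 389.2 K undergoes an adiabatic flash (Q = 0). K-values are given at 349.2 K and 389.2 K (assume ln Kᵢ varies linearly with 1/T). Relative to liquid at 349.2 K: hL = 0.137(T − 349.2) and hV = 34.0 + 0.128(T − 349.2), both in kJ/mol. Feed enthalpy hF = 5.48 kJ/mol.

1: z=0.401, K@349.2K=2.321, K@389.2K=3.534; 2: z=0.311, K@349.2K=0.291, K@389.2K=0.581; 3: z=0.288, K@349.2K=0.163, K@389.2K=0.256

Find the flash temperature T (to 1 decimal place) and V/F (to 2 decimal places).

Adiabatic flash: solve Rachford–Rice at each trial T, then check hF = ψ·hV(T) + (1−ψ)·hL(T).
  T = 349.2 K: K = (2.321, 0.291, 0.163), RR gives ψ = 0.067, H_out = 2.270 kJ/mol
  T = 389.2 K: K = (3.534, 0.581, 0.256), RR gives ψ = 0.442, H_out = 20.353 kJ/mol
  T = 369.2 K: K = (2.897, 0.419, 0.207), RR gives ψ = 0.268, H_out = 11.807 kJ/mol
  T = 359.2 K: K = (2.601, 0.351, 0.184), RR gives ψ = 0.175, H_out = 7.294 kJ/mol
  T = 354.2 K: K = (2.459, 0.320, 0.173), RR gives ψ = 0.123, H_out = 4.870 kJ/mol
  T = 356.7 K: K = (2.529, 0.335, 0.179), RR gives ψ = 0.150, H_out = 6.100 kJ/mol
  T = 355.4 K: K = (2.493, 0.327, 0.176), RR gives ψ = 0.136, H_out = 5.466 kJ/mol
Linear interpolation between T = 355.4 (H_out = 5.466) and T = 356.7 (H_out = 6.100) on hF = 5.48 gives T ≈ 355.4 K, at which ψ = 0.14.

T = 355.4 K, V/F = 0.14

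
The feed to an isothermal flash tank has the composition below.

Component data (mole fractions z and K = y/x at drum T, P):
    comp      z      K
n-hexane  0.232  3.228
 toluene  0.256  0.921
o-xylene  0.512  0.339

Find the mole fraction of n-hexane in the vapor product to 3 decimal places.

y_n-hexane = 0.570

Let ψ = V/F and solve Σ zᵢ(Kᵢ−1)/(1+ψ(Kᵢ−1)) = 0.
Check two-phase: ΣzᵢKᵢ = 1.158 > 1 and Σzᵢ/Kᵢ = 1.860 > 1, so g(0) = 0.158 > 0 and g(1) = -0.860 < 0.
Iterate (Newton) starting at ψ = 0.32:
  ψ = 0.320: g = -0.1482, g' = -0.754 → ψ = 0.123
  ψ = 0.123: g = 0.0165, g' = -0.975 → ψ = 0.140
  ψ = 0.140: g = 0.0003, g' = -0.942 → ψ = 0.141
Converged at ψ = 0.141.
Compositions from xᵢ = zᵢ/(1+ψ(Kᵢ−1)), yᵢ = Kᵢxᵢ:
  n-hexane: x = 0.177, y = 0.570
  toluene: x = 0.259, y = 0.238
  o-xylene: x = 0.564, y = 0.191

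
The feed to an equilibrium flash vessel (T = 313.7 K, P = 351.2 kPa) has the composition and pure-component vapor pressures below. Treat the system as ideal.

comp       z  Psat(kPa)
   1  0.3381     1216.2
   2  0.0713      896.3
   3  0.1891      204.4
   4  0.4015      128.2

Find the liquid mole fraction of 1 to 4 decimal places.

x_1 = 0.1591

Raoult's law: Kᵢ = Pᵢˢᵃᵗ/P = Pᵢˢᵃᵗ/351.2.
  K_1 = 1216.2/351.2 = 3.462984, K_2 = 896.3/351.2 = 2.552107, K_3 = 204.4/351.2 = 0.582005, K_4 = 128.2/351.2 = 0.365034
Let ψ = V/F and solve Σ zᵢ(Kᵢ−1)/(1+ψ(Kᵢ−1)) = 0.
g(0) = ΣzᵢKᵢ − 1 = 0.6094 and g(1) = 1 − Σzᵢ/Kᵢ = -0.5504, so a root lies in (0, 1).
Newton iteration, ψ⁰ = 0.53:
  ψ = 0.5300: g = -0.06386, g' = -0.8599 → ψ = 0.4557
  ψ = 0.4557: g = 0.00076, g' = -0.8852 → ψ = 0.4566
Converged at ψ = 0.4566.
Compositions from xᵢ = zᵢ/(1+ψ(Kᵢ−1)), yᵢ = Kᵢxᵢ:
  1: x = 0.1591, y = 0.5511
  2: x = 0.0417, y = 0.1065
  3: x = 0.2337, y = 0.1360
  4: x = 0.5654, y = 0.2064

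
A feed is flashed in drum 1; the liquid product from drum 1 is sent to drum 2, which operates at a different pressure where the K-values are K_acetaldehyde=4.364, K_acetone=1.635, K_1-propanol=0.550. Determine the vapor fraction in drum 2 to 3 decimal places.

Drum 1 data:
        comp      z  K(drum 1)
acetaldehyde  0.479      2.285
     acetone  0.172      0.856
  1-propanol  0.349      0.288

V/F (drum 2) = 0.790

Drum 1:
Rachford–Rice: g(ψ₁) = Σ zᵢ(Kᵢ−1)/(1+ψ₁(Kᵢ−1)) = 0.
g(0) = ΣzᵢKᵢ − 1 = 0.342 and g(1) = 1 − Σzᵢ/Kᵢ = -0.622, so a root lies in (0, 1).
Newton iteration, ψ₁⁰ = 0.5:
  ψ₁ = 0.500: g = -0.0378, g' = -0.724 → ψ₁ = 0.448
  ψ₁ = 0.448: g = -0.0006, g' = -0.704 → ψ₁ = 0.447
Converged at ψ₁ = 0.447.
Drum-1 compositions:
  acetaldehyde: x = 0.304, y = 0.695
  acetone: x = 0.184, y = 0.157
  1-propanol: x = 0.512, y = 0.147
Drum-2 feed = drum-1 liquid: z₂ = (0.3042, 0.1838, 0.5119).
Drum 2:
Rachford–Rice: g(ψ₂) = Σ zᵢ(Kᵢ−1)/(1+ψ₂(Kᵢ−1)) = 0.
g(0) = ΣzᵢKᵢ − 1 = 0.910 and g(1) = 1 − Σzᵢ/Kᵢ = -0.113, so a root lies in (0, 1).
Iterate (Newton) starting at ψ₂ = 0.61:
  ψ₂ = 0.610: g = 0.1020, g' = -0.605 → ψ₂ = 0.779
  ψ₂ = 0.779: g = 0.0063, g' = -0.542 → ψ₂ = 0.790
Converged at ψ₂ = 0.790.
  acetaldehyde: x = 0.083, y = 0.363
  acetone: x = 0.122, y = 0.200
  1-propanol: x = 0.794, y = 0.437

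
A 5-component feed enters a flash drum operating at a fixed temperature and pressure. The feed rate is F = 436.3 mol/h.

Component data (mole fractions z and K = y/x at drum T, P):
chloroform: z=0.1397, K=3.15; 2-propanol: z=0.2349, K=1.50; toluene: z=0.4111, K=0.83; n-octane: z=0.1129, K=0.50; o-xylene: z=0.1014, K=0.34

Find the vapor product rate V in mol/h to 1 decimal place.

Material balance + equilibrium reduce to Σ zᵢ(Kᵢ−1)/(1+β(Kᵢ−1)) = 0.
Feasibility: ΣzᵢKᵢ = 1.2245, Σzᵢ/Kᵢ = 1.2203 — both > 1, two phases present.
Newton iteration, β⁰ = 0.44:
  β = 0.4400: g = 0.00839, g' = -0.3580 → β = 0.4634
  β = 0.4634: g = 0.00005, g' = -0.3542 → β = 0.4636
Converged at β = 0.4636.
Then V = β·F = 0.4636·436.3 = 202.3 mol/h and L = F − V = 234.0 mol/h.

V = 202.3 mol/h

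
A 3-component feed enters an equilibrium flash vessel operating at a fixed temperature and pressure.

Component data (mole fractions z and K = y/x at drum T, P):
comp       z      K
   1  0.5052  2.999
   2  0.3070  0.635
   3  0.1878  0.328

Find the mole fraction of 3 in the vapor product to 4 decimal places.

Material balance + equilibrium reduce to Σ zᵢ(Kᵢ−1)/(1+ψ(Kᵢ−1)) = 0.
Check two-phase: ΣzᵢKᵢ = 1.7716 > 1 and Σzᵢ/Kᵢ = 1.2245 > 1, so g(0) = 0.7716 > 0 and g(1) = -0.2245 < 0.
Iterate (Newton) starting at ψ = 0.37:
  ψ = 0.3700: g = 0.28301, g' = -0.8720 → ψ = 0.6946
  ψ = 0.6946: g = 0.03605, g' = -0.7255 → ψ = 0.7443
  ψ = 0.7443: g = -0.00038, g' = -0.7427 → ψ = 0.7437
Converged at ψ = 0.7437.
Compositions from xᵢ = zᵢ/(1+ψ(Kᵢ−1)), yᵢ = Kᵢxᵢ:
  1: x = 0.2032, y = 0.6093
  2: x = 0.4214, y = 0.2676
  3: x = 0.3754, y = 0.1231

y_3 = 0.1231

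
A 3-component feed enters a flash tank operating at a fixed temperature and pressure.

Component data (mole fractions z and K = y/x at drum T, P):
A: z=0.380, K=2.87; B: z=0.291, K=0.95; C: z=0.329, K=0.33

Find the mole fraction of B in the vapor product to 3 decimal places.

Let ψ = V/F and solve Σ zᵢ(Kᵢ−1)/(1+ψ(Kᵢ−1)) = 0.
g(0) = ΣzᵢKᵢ − 1 = 0.476 and g(1) = 1 − Σzᵢ/Kᵢ = -0.436, so a root lies in (0, 1).
Newton iteration, ψ⁰ = 0.5:
  ψ = 0.500: g = 0.0208, g' = -0.690 → ψ = 0.530
Converged at ψ = 0.530.
Compositions from xᵢ = zᵢ/(1+ψ(Kᵢ−1)), yᵢ = Kᵢxᵢ:
  A: x = 0.191, y = 0.548
  B: x = 0.299, y = 0.284
  C: x = 0.510, y = 0.168

y_B = 0.284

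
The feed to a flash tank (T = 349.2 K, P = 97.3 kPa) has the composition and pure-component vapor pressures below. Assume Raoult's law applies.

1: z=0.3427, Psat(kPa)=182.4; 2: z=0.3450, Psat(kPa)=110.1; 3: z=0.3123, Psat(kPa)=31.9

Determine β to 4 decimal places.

Raoult's law: Kᵢ = Pᵢˢᵃᵗ/P = Pᵢˢᵃᵗ/97.3.
  K_1 = 182.4/97.3 = 1.874615, K_2 = 110.1/97.3 = 1.131552, K_3 = 31.9/97.3 = 0.327852
Rachford–Rice: g(β) = Σ zᵢ(Kᵢ−1)/(1+β(Kᵢ−1)) = 0.
Check two-phase: ΣzᵢKᵢ = 1.1352 > 1 and Σzᵢ/Kᵢ = 1.4403 > 1, so g(0) = 0.1352 > 0 and g(1) = -0.4403 < 0.
Newton iteration, β⁰ = 0.65:
  β = 0.6500: g = -0.13987, g' = -0.5566 → β = 0.3987
  β = 0.3987: g = -0.02140, g' = -0.4128 → β = 0.3469
  β = 0.3469: g = -0.00036, g' = -0.3997 → β = 0.3460
Converged at β = 0.3460.

β = 0.3460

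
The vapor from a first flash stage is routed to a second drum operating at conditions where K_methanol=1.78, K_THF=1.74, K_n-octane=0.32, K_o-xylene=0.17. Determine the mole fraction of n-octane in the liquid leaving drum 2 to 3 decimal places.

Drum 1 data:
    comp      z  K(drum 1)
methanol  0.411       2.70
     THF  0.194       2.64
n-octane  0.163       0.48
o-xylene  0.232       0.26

Drum 1:
Material balance + equilibrium reduce to Σ zᵢ(Kᵢ−1)/(1+ψ₁(Kᵢ−1)) = 0.
Check two-phase: ΣzᵢKᵢ = 1.760 > 1 and Σzᵢ/Kᵢ = 1.458 > 1, so g(0) = 0.760 > 0 and g(1) = -0.458 < 0.
Newton–Raphson from ψ₁ = 0.5:
  ψ₁ = 0.500: g = 0.1654, g' = -0.905 → ψ₁ = 0.683
  ψ₁ = 0.683: g = -0.0050, g' = -0.996 → ψ₁ = 0.678
Converged at ψ₁ = 0.678.
Drum-1 compositions:
  methanol: x = 0.191, y = 0.516
  THF: x = 0.092, y = 0.243
  n-octane: x = 0.252, y = 0.121
  o-xylene: x = 0.465, y = 0.121
Drum-2 feed = drum-1 vapor: z₂ = (0.5156, 0.2426, 0.1208, 0.1210).
Drum 2:
Rachford–Rice: g(ψ₂) = Σ zᵢ(Kᵢ−1)/(1+ψ₂(Kᵢ−1)) = 0.
Feasibility: ΣzᵢKᵢ = 1.399, Σzᵢ/Kᵢ = 1.518 — both > 1, two phases present.
Newton–Raphson from ψ₂ = 0.31:
  ψ₂ = 0.310: g = 0.2305, g' = -0.532 → ψ₂ = 0.743
  ψ₂ = 0.743: g = -0.0579, g' = -0.977 → ψ₂ = 0.684
  ψ₂ = 0.684: g = -0.0045, g' = -0.833 → ψ₂ = 0.679
Converged at ψ₂ = 0.679.
  methanol: x = 0.337, y = 0.600
  THF: x = 0.161, y = 0.281
  n-octane: x = 0.224, y = 0.072
  o-xylene: x = 0.277, y = 0.047

x_n-octane (drum 2) = 0.224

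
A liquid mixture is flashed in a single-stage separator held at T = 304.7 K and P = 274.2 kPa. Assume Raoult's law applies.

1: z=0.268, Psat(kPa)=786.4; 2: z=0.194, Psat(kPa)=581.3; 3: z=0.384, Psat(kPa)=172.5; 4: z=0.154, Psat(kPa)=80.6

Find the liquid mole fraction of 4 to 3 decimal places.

Raoult's law: Kᵢ = Pᵢˢᵃᵗ/P = Pᵢˢᵃᵗ/274.2.
  K_1 = 786.4/274.2 = 2.86798, K_2 = 581.3/274.2 = 2.11999, K_3 = 172.5/274.2 = 0.62910, K_4 = 80.6/274.2 = 0.29395
Newton iteration, V/F⁰ = 0.5:
  V/F = 0.500: g = 0.0552, g' = -0.613 → V/F = 0.590
Converged at V/F = 0.590.
Compositions from xᵢ = zᵢ/(1+V/F(Kᵢ−1)), yᵢ = Kᵢxᵢ:
  1: x = 0.127, y = 0.365
  2: x = 0.117, y = 0.248
  3: x = 0.492, y = 0.309
  4: x = 0.264, y = 0.078

x_4 = 0.264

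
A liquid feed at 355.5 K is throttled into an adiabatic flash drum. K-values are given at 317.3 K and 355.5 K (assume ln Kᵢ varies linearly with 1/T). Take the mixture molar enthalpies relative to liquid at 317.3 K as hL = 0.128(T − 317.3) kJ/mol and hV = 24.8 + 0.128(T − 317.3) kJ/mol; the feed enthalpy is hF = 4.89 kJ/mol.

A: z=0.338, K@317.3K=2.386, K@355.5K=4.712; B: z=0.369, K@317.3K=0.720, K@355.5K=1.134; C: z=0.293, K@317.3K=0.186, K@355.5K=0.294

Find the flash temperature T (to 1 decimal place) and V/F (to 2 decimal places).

Adiabatic flash: solve Rachford–Rice at each trial T, then check hF = ψ·hV(T) + (1−ψ)·hL(T).
  T = 317.3 K: K = (2.386, 0.720, 0.186), RR gives ψ = 0.161, H_out = 4.004 kJ/mol
  T = 355.5 K: K = (4.712, 1.134, 0.294), RR gives ψ = 0.684, H_out = 21.847 kJ/mol
  T = 336.4 K: K = (3.418, 0.915, 0.237), RR gives ψ = 0.472, H_out = 14.142 kJ/mol
  T = 326.9 K: K = (2.874, 0.815, 0.211), RR gives ψ = 0.338, H_out = 9.600 kJ/mol
  T = 322.1 K: K = (2.622, 0.767, 0.198), RR gives ψ = 0.256, H_out = 6.973 kJ/mol
  T = 319.7 K: K = (2.502, 0.743, 0.192), RR gives ψ = 0.211, H_out = 5.539 kJ/mol
Linear interpolation between T = 317.3 (H_out = 4.004) and T = 319.7 (H_out = 5.539) on hF = 4.89 gives T ≈ 318.7 K, at which ψ = 0.19.

T = 318.7 K, V/F = 0.19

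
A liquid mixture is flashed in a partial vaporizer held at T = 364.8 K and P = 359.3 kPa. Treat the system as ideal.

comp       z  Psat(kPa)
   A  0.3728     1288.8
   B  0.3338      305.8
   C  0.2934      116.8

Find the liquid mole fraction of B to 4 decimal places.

Raoult's law: Kᵢ = Pᵢˢᵃᵗ/P = Pᵢˢᵃᵗ/359.3.
  K_A = 1288.8/359.3 = 3.586975, K_B = 305.8/359.3 = 0.851099, K_C = 116.8/359.3 = 0.325077
Newton iteration, ψ⁰ = 0.5:
  ψ = 0.5000: g = 0.06792, g' = -0.7874 → ψ = 0.5863
  ψ = 0.5863: g = 0.00109, g' = -0.7688 → ψ = 0.5877
Converged at ψ = 0.5877.
Compositions from xᵢ = zᵢ/(1+ψ(Kᵢ−1)), yᵢ = Kᵢxᵢ:
  A: x = 0.1479, y = 0.5306
  B: x = 0.3658, y = 0.3113
  C: x = 0.4863, y = 0.1581

x_B = 0.3658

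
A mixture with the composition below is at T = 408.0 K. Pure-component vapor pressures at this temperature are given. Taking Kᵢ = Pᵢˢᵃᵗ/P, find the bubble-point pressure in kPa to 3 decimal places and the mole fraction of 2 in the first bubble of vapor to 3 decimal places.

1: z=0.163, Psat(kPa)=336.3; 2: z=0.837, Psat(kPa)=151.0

Pbub = 181.204 kPa, y_2 = 0.697

At the bubble point ψ → 0, so ΣzᵢKᵢ = 1 with Kᵢ = Pᵢˢᵃᵗ/P ⇒ P = ΣzᵢPᵢˢᵃᵗ.
P = 0.163·336.3 + 0.837·151.0 = 181.204 kPa
yᵢ = zᵢPᵢˢᵃᵗ/P ⇒ y_2 = 0.837·151.0/181.204 = 0.697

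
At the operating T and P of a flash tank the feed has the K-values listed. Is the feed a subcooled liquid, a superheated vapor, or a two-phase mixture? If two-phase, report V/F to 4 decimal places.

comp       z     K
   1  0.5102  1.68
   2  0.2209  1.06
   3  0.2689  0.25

two-phase, V/F = 0.3947

ΣzᵢKᵢ = 1.1585; Σzᵢ/Kᵢ = 1.5877.
Both exceed 1, so a two-phase solution exists.
Material balance + equilibrium reduce to Σ zᵢ(Kᵢ−1)/(1+ψ(Kᵢ−1)) = 0.
Newton–Raphson from ψ = 0.5:
  ψ = 0.5000: g = -0.05090, g' = -0.5194 → ψ = 0.4020
  ψ = 0.4020: g = -0.00332, g' = -0.4563 → ψ = 0.3947
Converged at ψ = 0.3947.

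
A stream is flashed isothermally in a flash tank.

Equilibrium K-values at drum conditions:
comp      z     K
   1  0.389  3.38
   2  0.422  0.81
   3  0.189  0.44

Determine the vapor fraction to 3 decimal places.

ψ = 0.868

Material balance + equilibrium reduce to Σ zᵢ(Kᵢ−1)/(1+ψ(Kᵢ−1)) = 0.
Check two-phase: ΣzᵢKᵢ = 1.740 > 1 and Σzᵢ/Kᵢ = 1.066 > 1, so g(0) = 0.740 > 0 and g(1) = -0.066 < 0.
Newton–Raphson from ψ = 0.5:
  ψ = 0.500: g = 0.1872, g' = -0.592 → ψ = 0.816
  ψ = 0.816: g = 0.0249, g' = -0.477 → ψ = 0.868
Converged at ψ = 0.868.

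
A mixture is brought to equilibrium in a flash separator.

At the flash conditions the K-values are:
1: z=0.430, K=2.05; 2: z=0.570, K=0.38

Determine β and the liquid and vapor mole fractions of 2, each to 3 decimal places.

Material balance + equilibrium reduce to Σ zᵢ(Kᵢ−1)/(1+β(Kᵢ−1)) = 0.
Feasibility: ΣzᵢKᵢ = 1.098, Σzᵢ/Kᵢ = 1.710 — both > 1, two phases present.
Newton iteration, β⁰ = 0.5:
  β = 0.500: g = -0.2161, g' = -0.664 → β = 0.175
  β = 0.175: g = -0.0147, g' = -0.614 → β = 0.151
Converged at β = 0.151.
Compositions from xᵢ = zᵢ/(1+β(Kᵢ−1)), yᵢ = Kᵢxᵢ:
  1: x = 0.371, y = 0.761
  2: x = 0.629, y = 0.239

β = 0.151, x_2 = 0.629, y_2 = 0.239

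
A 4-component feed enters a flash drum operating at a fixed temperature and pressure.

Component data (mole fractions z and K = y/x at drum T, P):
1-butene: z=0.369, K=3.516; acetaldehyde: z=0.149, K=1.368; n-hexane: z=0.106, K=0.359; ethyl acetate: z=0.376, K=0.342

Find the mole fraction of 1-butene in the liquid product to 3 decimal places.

Newton iteration, ψ⁰ = 0.56:
  ψ = 0.560: g = -0.0669, g' = -0.931 → ψ = 0.488
Converged at ψ = 0.488.
Compositions from xᵢ = zᵢ/(1+ψ(Kᵢ−1)), yᵢ = Kᵢxᵢ:
  1-butene: x = 0.166, y = 0.582
  acetaldehyde: x = 0.126, y = 0.173
  n-hexane: x = 0.154, y = 0.055
  ethyl acetate: x = 0.554, y = 0.189

x_1-butene = 0.166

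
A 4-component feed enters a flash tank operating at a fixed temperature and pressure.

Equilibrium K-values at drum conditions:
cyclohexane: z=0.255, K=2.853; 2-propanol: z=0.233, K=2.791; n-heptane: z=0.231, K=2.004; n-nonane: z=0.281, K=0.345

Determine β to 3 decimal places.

β = 0.910

Rachford–Rice: g(β) = Σ zᵢ(Kᵢ−1)/(1+β(Kᵢ−1)) = 0.
Check two-phase: ΣzᵢKᵢ = 1.938 > 1 and Σzᵢ/Kᵢ = 1.103 > 1, so g(0) = 0.938 > 0 and g(1) = -0.103 < 0.
Newton iteration, β⁰ = 0.44:
  β = 0.440: g = 0.3960, g' = -0.849 → β = 0.906
  β = 0.906: g = 0.0041, g' = -1.024 → β = 0.910
Converged at β = 0.910.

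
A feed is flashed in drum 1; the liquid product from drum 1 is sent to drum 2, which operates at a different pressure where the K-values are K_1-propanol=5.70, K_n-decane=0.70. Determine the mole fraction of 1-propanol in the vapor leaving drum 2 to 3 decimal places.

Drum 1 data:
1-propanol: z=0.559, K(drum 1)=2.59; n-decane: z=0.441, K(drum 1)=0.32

y_1-propanol (drum 2) = 0.342

Drum 1:
Material balance + equilibrium reduce to Σ zᵢ(Kᵢ−1)/(1+ψ₁(Kᵢ−1)) = 0.
Check two-phase: ΣzᵢKᵢ = 1.589 > 1 and Σzᵢ/Kᵢ = 1.594 > 1, so g(0) = 0.589 > 0 and g(1) = -0.594 < 0.
Binary case is linear: z₁(K₁−1)(1+ψ₁(K₂−1)) + z₂(K₂−1)(1+ψ₁(K₁−1)) = 0
⇒ ψ₁ = [z₁(K₁−1)+z₂(K₂−1)] / [−(K₁−1)(K₂−1)] = 0.5889/1.0812 = 0.545
Drum-1 compositions:
  1-propanol: x = 0.300, y = 0.776
  n-decane: x = 0.700, y = 0.224
Drum-2 feed = drum-1 liquid: z₂ = (0.2996, 0.7004).
Drum 2:
Let ψ₂ = V/F and solve Σ zᵢ(Kᵢ−1)/(1+ψ₂(Kᵢ−1)) = 0.
Feasibility: ΣzᵢKᵢ = 2.198, Σzᵢ/Kᵢ = 1.053 — both > 1, two phases present.
Newton iteration, ψ₂⁰ = 0.42:
  ψ₂ = 0.420: g = 0.2330, g' = -0.831 → ψ₂ = 0.700
  ψ₂ = 0.700: g = 0.0620, g' = -0.460 → ψ₂ = 0.835
  ψ₂ = 0.835: g = 0.0055, g' = -0.385 → ψ₂ = 0.849
  ψ₂ = 0.849: g = 0.0000, g' = -0.379 → ψ₂ = 0.850
Converged at ψ₂ = 0.850.
  1-propanol: x = 0.060, y = 0.342
  n-decane: x = 0.940, y = 0.658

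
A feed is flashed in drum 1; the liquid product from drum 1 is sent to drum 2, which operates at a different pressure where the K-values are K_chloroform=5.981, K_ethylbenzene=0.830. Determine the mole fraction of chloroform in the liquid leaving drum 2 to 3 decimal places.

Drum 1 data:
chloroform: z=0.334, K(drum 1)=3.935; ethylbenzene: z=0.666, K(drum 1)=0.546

x_chloroform (drum 2) = 0.033

Drum 1:
Iterate (Newton) starting at ψ₁ = 0.5:
  ψ₁ = 0.500: g = 0.0061, g' = -0.702 → ψ₁ = 0.509
Converged at ψ₁ = 0.509.
Drum-1 compositions:
  chloroform: x = 0.134, y = 0.527
  ethylbenzene: x = 0.866, y = 0.473
Drum-2 feed = drum-1 liquid: z₂ = (0.1340, 0.8660).
Drum 2:
Newton–Raphson from ψ₂ = 0.48:
  ψ₂ = 0.480: g = 0.0365, g' = -0.319 → ψ₂ = 0.594
  ψ₂ = 0.594: g = 0.0047, g' = -0.243 → ψ₂ = 0.614
Converged at ψ₂ = 0.614.
  chloroform: x = 0.033, y = 0.197
  ethylbenzene: x = 0.967, y = 0.803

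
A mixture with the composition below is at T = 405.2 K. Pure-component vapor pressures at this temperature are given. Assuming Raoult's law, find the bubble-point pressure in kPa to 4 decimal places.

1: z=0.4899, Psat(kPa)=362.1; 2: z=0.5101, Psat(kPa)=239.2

Pbub = 299.4087 kPa

At the bubble point ψ → 0, so ΣzᵢKᵢ = 1 with Kᵢ = Pᵢˢᵃᵗ/P ⇒ P = ΣzᵢPᵢˢᵃᵗ.
P = 0.4899·362.1 + 0.5101·239.2 = 299.4087 kPa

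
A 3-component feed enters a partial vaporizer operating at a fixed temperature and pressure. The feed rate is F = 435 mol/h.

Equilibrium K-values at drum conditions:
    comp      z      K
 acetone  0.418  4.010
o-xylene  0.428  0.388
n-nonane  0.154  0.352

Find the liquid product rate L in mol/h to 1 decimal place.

L = 226.6 mol/h

Newton–Raphson from ψ = 0.5:
  ψ = 0.500: g = -0.0228, g' = -1.078 → ψ = 0.479
Converged at ψ = 0.479.
Then V = ψ·F = 0.4790·435 = 208.4 mol/h and L = F − V = 226.6 mol/h.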